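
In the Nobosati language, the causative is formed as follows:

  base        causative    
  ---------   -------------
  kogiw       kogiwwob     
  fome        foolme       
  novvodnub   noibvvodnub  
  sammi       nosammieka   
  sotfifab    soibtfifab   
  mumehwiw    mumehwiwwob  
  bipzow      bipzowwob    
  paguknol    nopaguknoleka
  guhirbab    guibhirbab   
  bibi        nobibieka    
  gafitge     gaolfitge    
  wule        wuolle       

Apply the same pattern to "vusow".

bipzow and paguknol both have last vowel 'o' yet inflect differently (bipzowwob, nopaguknoleka), so the last vowel is not what conditions the rule; the final letter is.
"vusow" ends in -w. The stems ending in -w (bipzow → bipzowwob, kogiw → kogiwwob, mumehwiw → mumehwiwwob) double the final consonant and add -ob.
So vusow → vusowwob.

vusowwob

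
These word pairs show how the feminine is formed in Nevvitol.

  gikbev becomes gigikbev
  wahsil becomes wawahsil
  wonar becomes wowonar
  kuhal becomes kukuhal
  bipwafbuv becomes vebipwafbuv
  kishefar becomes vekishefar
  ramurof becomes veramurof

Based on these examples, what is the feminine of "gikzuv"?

"gikzuv" has 2 vowels. The stems with 2 vowels (gikbev → gigikbev, wahsil → wawahsil, wonar → wowonar) repeat the first consonant+vowel as a prefix.
The other pattern: stems with 3 vowels add the prefix ve-.
So gikzuv → gigikzuv.

gigikzuv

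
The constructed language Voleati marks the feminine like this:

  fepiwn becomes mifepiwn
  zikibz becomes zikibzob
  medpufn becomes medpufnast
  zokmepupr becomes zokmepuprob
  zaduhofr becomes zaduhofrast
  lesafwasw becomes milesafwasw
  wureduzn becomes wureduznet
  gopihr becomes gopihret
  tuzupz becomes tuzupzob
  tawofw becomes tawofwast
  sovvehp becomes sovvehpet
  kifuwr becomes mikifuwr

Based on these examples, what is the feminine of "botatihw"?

botatihwet

zaduhofr and zokmepupr both end in -r yet inflect differently (zaduhofrast, zokmepuprob), so the final letter is not what conditions the rule; the second-to-last letter is.
"botatihw" has second-to-last letter 'h'. The stems whose second-to-last letter is 'h' (gopihr → gopihret, sovvehp → sovvehpet) add -et.
The other patterns: stems whose second-to-last letter is 'f' add -ast; stems whose second-to-last letter is 'b' or 'p' add -ob; stems whose second-to-last letter is 's' or 'w' add the prefix mi-.
So botatihw → botatihwet.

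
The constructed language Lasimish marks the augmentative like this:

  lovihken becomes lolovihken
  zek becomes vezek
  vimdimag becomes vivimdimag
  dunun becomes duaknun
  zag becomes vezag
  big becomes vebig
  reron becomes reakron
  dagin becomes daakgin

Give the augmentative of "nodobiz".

reron and lovihken both end in -n yet inflect differently (reakron, lolovihken), so the final letter is not what conditions the rule; the number of vowels is.
"nodobiz" has 3 vowels. The stems with 3 vowels (lovihken → lolovihken, vimdimag → vivimdimag) repeat the first consonant+vowel as a prefix.
The other patterns: stems with 1 vowel add the prefix ve-; stems with 2 vowels insert -ak- after the first vowel.
So nodobiz → nonodobiz.

nonodobiz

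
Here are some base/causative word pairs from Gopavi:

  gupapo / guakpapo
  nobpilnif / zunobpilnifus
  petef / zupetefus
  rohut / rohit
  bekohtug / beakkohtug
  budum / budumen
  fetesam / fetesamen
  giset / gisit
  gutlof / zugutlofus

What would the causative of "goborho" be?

goakborho

giset and petef both have last vowel 'e' yet inflect differently (gisit, zupetefus), so the last vowel is not what conditions the rule; the final letter is.
"goborho" ends in -o. The one such stem in the data (gupapo → guakpapo) inserts -ak- after the first vowel (as does bekohtug), so the same rule applies.
So goborho → goakborho.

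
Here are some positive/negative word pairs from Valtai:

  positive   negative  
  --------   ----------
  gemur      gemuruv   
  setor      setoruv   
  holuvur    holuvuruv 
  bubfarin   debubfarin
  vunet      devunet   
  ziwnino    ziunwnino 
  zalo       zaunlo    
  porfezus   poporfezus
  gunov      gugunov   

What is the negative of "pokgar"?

setor and ziwnino both have last vowel 'o' yet inflect differently (setoruv, ziunwnino), so the last vowel is not what conditions the rule; the final letter is.
"pokgar" ends in -r. The stems ending in -r (gemur → gemuruv, setor → setoruv, holuvur → holuvuruv) add -uv.
The other patterns: stems ending in -n or -t add the prefix de-; stems ending in -o insert -un- after the first vowel; stems ending in -s or -v repeat the first consonant+vowel as a prefix.
So pokgar → pokgaruv.

pokgaruv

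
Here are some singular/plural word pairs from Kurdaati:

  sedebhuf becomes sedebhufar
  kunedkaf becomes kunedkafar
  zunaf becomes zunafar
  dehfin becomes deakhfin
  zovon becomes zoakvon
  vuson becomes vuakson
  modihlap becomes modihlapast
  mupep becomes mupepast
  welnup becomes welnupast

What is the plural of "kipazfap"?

kipazfapast

"kipazfap" ends in -p. The stems ending in -p (modihlap → modihlapast, mupep → mupepast, welnup → welnupast) add -ast.
So kipazfap → kipazfapast.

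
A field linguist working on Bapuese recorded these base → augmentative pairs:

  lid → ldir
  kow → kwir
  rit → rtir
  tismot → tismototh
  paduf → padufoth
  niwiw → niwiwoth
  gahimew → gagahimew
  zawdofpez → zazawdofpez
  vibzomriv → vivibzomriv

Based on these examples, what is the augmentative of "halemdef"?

rit and tismot both end in -t yet inflect differently (rtir, tismototh), so the final letter is not what conditions the rule; the number of vowels is.
"halemdef" has 3 vowels. The stems with 3 vowels (gahimew → gagahimew, zawdofpez → zazawdofpez, vibzomriv → vivibzomriv) repeat the first consonant+vowel as a prefix.
So halemdef → hahalemdef.

hahalemdef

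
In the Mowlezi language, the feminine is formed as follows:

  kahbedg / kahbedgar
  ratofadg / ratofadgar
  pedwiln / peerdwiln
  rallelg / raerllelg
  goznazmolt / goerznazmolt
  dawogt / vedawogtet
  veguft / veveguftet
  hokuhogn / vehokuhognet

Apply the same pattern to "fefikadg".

"fefikadg" has second-to-last letter 'd'. The stems whose second-to-last letter is 'd' (kahbedg → kahbedgar, ratofadg → ratofadgar) add -ar.
So fefikadg → fefikadgar.

fefikadgar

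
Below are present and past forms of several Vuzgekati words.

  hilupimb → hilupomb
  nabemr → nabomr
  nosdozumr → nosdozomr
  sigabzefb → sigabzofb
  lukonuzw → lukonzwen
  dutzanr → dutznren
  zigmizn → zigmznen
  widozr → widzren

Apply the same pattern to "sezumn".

sezomn

"sezumn" has second-to-last letter 'm'. The stems whose second-to-last letter is 'm' (hilupimb → hilupomb, nabemr → nabomr, nosdozumr → nosdozomr) change the last vowel to 'o'.
The other pattern: stems whose second-to-last letter is 'n' or 'z' delete the last vowel and add -en.
So sezumn → sezomn.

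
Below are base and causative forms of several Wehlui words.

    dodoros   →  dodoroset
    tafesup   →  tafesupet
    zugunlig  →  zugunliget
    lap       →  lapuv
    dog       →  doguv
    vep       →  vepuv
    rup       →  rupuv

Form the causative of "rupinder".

rupinderet

tafesup and lap both end in -p yet inflect differently (tafesupet, lapuv), so the final letter is not what conditions the rule; the number of vowels is.
"rupinder" has 3 vowels. The stems with 3 vowels (dodoros → dodoroset, tafesup → tafesupet, zugunlig → zugunliget) add -et.
The other pattern: stems with 1 vowel add -uv.
So rupinder → rupinderet.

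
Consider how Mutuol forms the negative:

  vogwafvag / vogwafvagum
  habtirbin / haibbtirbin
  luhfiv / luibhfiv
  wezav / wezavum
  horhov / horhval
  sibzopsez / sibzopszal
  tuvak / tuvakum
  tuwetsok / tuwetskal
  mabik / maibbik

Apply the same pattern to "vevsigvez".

vevsigvzal

"vevsigvez" has last vowel 'e'. The one such stem in the data (sibzopsez → sibzopszal) deletes the last vowel and adds -al (as do horhov, tuwetsok), so the same rule applies.
So vevsigvez → vevsigvzal.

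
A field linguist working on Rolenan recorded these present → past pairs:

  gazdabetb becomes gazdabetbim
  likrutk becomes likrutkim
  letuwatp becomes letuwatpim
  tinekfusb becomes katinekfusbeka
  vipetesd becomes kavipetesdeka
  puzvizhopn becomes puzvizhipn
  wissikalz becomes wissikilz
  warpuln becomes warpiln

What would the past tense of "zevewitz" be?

gazdabetb and tinekfusb both end in -b yet inflect differently (gazdabetbim, katinekfusbeka), so the final letter is not what conditions the rule; the second-to-last letter is.
"zevewitz" has second-to-last letter 't'. The stems whose second-to-last letter is 't' (gazdabetb → gazdabetbim, likrutk → likrutkim, letuwatp → letuwatpim) add -im.
So zevewitz → zevewitzim.

zevewitzim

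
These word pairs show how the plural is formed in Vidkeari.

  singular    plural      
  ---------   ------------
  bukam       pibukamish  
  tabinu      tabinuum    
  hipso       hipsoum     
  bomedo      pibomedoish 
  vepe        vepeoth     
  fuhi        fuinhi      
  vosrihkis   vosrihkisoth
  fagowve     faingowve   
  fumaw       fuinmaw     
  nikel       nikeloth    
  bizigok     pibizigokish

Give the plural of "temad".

temadum

hipso and bomedo both end in -o yet inflect differently (hipsoum, pibomedoish), so the final letter is not what conditions the rule; the first letter is.
"temad" begins with t-. The one such stem in the data (tabinu → tabinuum) adds -um, so the same rule applies.
The other patterns: stems beginning with f- insert -in- after the first vowel; stems beginning with b- add pi- … -ish around the stem; stems beginning with n- or v- add -oth.
So temad → temadum.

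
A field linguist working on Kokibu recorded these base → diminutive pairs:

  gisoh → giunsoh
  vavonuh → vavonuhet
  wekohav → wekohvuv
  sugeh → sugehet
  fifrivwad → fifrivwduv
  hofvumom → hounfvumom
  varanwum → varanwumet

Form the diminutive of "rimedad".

"rimedad" has last vowel 'a'. The stems whose last vowel is 'a' (fifrivwad → fifrivwduv, wekohav → wekohvuv) delete the last vowel and add -uv.
The other patterns: stems whose last vowel is 'o' insert -un- after the first vowel; stems whose last vowel is 'e' or 'u' add -et.
So rimedad → rimedduv.

rimedduv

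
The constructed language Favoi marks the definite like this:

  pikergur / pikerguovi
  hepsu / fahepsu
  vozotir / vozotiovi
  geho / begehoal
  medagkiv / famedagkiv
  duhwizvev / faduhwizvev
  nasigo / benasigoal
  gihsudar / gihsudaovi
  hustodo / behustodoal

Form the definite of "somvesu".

fasomvesu

"somvesu" ends in -u. The one such stem in the data (hepsu → fahepsu) adds the prefix fa-, so the same rule applies.
So somvesu → fasomvesu.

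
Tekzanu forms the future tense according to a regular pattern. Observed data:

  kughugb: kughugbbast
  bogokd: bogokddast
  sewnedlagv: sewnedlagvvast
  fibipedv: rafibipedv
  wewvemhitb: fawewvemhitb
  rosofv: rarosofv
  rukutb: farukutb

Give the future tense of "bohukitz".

fabohukitz

"bohukitz" has second-to-last letter 't'. The stems whose second-to-last letter is 't' (wewvemhitb → fawewvemhitb, rukutb → farukutb) add the prefix fa-.
So bohukitz → fabohukitz.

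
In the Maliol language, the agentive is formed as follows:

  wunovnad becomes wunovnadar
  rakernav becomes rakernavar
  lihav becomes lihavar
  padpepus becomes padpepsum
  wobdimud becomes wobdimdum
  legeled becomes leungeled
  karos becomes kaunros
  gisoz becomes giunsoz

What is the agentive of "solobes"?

sounlobes

"solobes" has last vowel 'e'. The one such stem in the data (legeled → leungeled) inserts -un- after the first vowel (as do karos, gisoz), so the same rule applies.
So solobes → sounlobes.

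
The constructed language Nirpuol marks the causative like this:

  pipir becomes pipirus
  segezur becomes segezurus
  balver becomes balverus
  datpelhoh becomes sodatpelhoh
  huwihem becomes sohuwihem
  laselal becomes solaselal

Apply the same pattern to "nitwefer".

nitweferus

balver and huwihem both have last vowel 'e' yet inflect differently (balverus, sohuwihem), so the last vowel is not what conditions the rule; the final letter is.
"nitwefer" ends in -r. The stems ending in -r (pipir → pipirus, segezur → segezurus, balver → balverus) add -us.
So nitwefer → nitweferus.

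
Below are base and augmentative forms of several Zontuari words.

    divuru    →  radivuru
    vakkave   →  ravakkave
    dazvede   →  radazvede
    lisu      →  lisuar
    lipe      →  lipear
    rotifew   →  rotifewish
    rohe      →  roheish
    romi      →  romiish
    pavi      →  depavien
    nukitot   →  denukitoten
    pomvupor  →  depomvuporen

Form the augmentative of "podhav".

depodhaven

divuru and lisu both end in -u yet inflect differently (radivuru, lisuar), so the final letter is not what conditions the rule; the first letter is.
"podhav" begins with p-. The stems beginning with p- (pavi → depavien, pomvupor → depomvuporen) add de- … -en around the stem.
So podhav → depodhaven.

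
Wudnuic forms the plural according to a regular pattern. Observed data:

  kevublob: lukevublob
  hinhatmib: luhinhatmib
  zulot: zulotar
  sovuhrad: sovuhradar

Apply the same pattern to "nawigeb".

"nawigeb" ends in -b. The stems ending in -b (kevublob → lukevublob, hinhatmib → luhinhatmib) add the prefix lu-.
The other pattern: stems ending in -d or -t add -ar.
So nawigeb → lunawigeb.

lunawigeb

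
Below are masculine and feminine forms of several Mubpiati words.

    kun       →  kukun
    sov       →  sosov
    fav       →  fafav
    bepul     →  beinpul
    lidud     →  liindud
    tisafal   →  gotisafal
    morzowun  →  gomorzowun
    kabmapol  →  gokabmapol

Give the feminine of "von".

bepul and tisafal both end in -l yet inflect differently (beinpul, gotisafal), so the final letter is not what conditions the rule; the number of vowels is.
"von" has 1 vowel. The stems with 1 vowel (kun → kukun, sov → sosov, fav → fafav) repeat the first consonant+vowel as a prefix.
So von → vovon.

vovon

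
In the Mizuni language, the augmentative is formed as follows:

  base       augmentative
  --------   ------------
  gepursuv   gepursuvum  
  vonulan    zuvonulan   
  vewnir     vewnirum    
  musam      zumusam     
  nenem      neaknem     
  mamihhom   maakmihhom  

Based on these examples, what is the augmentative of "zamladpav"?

zuzamladpav

musam and mamihhom both end in -m yet inflect differently (zumusam, maakmihhom), so the final letter is not what conditions the rule; the last vowel is.
"zamladpav" has last vowel 'a'. The stems whose last vowel is 'a' (musam → zumusam, vonulan → zuvonulan) add the prefix zu-.
So zamladpav → zuzamladpav.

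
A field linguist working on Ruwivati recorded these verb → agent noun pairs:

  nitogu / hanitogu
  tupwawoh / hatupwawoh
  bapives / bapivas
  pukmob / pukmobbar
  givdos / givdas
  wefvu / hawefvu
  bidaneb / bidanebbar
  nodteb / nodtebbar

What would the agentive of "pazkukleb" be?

bapives and nodteb both have last vowel 'e' yet inflect differently (bapivas, nodtebbar), so the last vowel is not what conditions the rule; the final letter is.
"pazkukleb" ends in -b. The stems ending in -b (nodteb → nodtebbar, pukmob → pukmobbar, bidaneb → bidanebbar) double the final consonant and add -ar.
The other patterns: stems ending in -s change the last vowel to 'a'; stems ending in -h or -u add the prefix ha-.
So pazkukleb → pazkuklebbar.

pazkuklebbar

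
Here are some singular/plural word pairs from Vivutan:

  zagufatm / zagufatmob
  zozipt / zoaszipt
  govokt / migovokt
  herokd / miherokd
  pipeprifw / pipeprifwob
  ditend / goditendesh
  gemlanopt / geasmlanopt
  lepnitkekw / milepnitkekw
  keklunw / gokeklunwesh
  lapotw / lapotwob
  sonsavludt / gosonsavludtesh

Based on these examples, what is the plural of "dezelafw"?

dezelafwob

lapotw and lepnitkekw both end in -w yet inflect differently (lapotwob, milepnitkekw), so the final letter is not what conditions the rule; the second-to-last letter is.
"dezelafw" has second-to-last letter 'f'. The one such stem in the data (pipeprifw → pipeprifwob) adds -ob, so the same rule applies.
So dezelafw → dezelafwob.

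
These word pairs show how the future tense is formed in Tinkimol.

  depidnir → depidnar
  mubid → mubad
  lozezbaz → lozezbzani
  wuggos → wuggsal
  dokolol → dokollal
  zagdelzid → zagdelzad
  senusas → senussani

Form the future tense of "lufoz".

lufzal

wuggos and senusas both end in -s yet inflect differently (wuggsal, senussani), so the final letter is not what conditions the rule; the last vowel is.
"lufoz" has last vowel 'o'. The stems whose last vowel is 'o' (wuggos → wuggsal, dokolol → dokollal) delete the last vowel and add -al.
The other patterns: stems whose last vowel is 'i' change the last vowel to 'a'; stems whose last vowel is 'a' delete the last vowel and add -ani.
So lufoz → lufzal.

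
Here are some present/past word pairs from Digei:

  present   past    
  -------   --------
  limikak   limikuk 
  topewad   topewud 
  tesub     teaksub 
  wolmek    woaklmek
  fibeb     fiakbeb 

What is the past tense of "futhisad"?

futhisud

"futhisad" has last vowel 'a'. The stems whose last vowel is 'a' (limikak → limikuk, topewad → topewud) change the last vowel to 'u'.
The other pattern: stems whose last vowel is 'e' or 'u' insert -ak- after the first vowel.
So futhisad → futhisud.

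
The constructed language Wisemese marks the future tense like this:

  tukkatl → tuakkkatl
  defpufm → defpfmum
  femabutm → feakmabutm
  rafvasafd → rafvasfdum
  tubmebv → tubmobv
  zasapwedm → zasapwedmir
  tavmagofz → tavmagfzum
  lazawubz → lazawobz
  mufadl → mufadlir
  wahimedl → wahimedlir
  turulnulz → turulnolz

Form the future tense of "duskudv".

duskudvir

zasapwedm and defpufm both end in -m yet inflect differently (zasapwedmir, defpfmum), so the final letter is not what conditions the rule; the second-to-last letter is.
"duskudv" has second-to-last letter 'd'. The stems whose second-to-last letter is 'd' (wahimedl → wahimedlir, mufadl → mufadlir, zasapwedm → zasapwedmir) add -ir.
So duskudv → duskudvir.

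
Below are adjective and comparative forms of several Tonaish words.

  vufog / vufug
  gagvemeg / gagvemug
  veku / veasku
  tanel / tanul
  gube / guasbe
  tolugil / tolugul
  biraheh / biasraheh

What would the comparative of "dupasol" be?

gagvemeg and gube both have last vowel 'e' yet inflect differently (gagvemug, guasbe), so the last vowel is not what conditions the rule; the final letter is.
"dupasol" ends in -l. The stems ending in -l (tanel → tanul, tolugil → tolugul) change the last vowel to 'u'.
The other pattern: stems ending in -e, -h or -u insert -as- after the first vowel.
So dupasol → dupasul.

dupasul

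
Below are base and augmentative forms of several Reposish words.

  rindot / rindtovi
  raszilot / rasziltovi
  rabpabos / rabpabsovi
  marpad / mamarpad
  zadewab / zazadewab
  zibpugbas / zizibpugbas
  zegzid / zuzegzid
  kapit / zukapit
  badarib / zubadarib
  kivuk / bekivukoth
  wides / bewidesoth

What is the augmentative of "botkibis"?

rabpabos and zibpugbas both end in -s yet inflect differently (rabpabsovi, zizibpugbas), so the final letter is not what conditions the rule; the last vowel is.
"botkibis" has last vowel 'i'. The stems whose last vowel is 'i' (zegzid → zuzegzid, kapit → zukapit, badarib → zubadarib) add the prefix zu-.
The other patterns: stems whose last vowel is 'o' delete the last vowel and add -ovi; stems whose last vowel is 'a' repeat the first consonant+vowel as a prefix; stems whose last vowel is 'e' or 'u' add be- … -oth around the stem.
So botkibis → zubotkibis.

zubotkibis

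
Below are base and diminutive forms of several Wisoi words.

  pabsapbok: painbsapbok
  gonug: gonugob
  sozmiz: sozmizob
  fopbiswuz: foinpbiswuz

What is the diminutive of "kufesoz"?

fopbiswuz and sozmiz both end in -z yet inflect differently (foinpbiswuz, sozmizob), so the final letter is not what conditions the rule; the number of vowels is.
"kufesoz" has 3 vowels. The stems with 3 vowels (pabsapbok → painbsapbok, fopbiswuz → foinpbiswuz) insert -in- after the first vowel.
The other pattern: stems with 2 vowels add -ob.
So kufesoz → kuinfesoz.

kuinfesoz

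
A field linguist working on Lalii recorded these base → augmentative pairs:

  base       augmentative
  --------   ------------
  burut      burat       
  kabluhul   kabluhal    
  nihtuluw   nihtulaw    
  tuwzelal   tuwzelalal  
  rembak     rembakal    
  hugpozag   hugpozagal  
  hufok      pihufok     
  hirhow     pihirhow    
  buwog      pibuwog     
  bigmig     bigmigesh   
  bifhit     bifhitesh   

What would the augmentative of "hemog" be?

"hemog" has last vowel 'o'. The stems whose last vowel is 'o' (hufok → pihufok, hirhow → pihirhow, buwog → pibuwog) add the prefix pi-.
The other patterns: stems whose last vowel is 'u' change the last vowel to 'a'; stems whose last vowel is 'a' add -al; stems whose last vowel is 'i' add -esh.
So hemog → pihemog.

pihemog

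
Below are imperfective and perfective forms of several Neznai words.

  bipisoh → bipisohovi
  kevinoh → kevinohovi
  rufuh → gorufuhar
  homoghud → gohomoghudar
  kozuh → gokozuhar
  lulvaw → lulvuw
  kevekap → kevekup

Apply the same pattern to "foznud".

bipisoh and rufuh both end in -h yet inflect differently (bipisohovi, gorufuhar), so the final letter is not what conditions the rule; the last vowel is.
"foznud" has last vowel 'u'. The stems whose last vowel is 'u' (rufuh → gorufuhar, homoghud → gohomoghudar, kozuh → gokozuhar) add go- … -ar around the stem.
So foznud → gofoznudar.

gofoznudar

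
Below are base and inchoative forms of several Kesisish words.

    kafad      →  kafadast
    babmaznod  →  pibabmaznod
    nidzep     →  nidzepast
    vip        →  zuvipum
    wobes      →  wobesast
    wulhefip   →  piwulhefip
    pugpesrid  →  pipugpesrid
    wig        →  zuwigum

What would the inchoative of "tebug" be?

tebugast

vip and nidzep both end in -p yet inflect differently (zuvipum, nidzepast), so the final letter is not what conditions the rule; the number of vowels is.
"tebug" has 2 vowels. The stems with 2 vowels (nidzep → nidzepast, kafad → kafadast, wobes → wobesast) add -ast.
The other patterns: stems with 1 vowel add zu- … -um around the stem; stems with 3 vowels add the prefix pi-.
So tebug → tebugast.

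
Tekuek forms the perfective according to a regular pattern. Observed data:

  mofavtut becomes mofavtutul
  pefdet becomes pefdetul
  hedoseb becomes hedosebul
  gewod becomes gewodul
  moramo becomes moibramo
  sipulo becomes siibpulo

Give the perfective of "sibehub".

sibehubul

gewod and moramo both have last vowel 'o' yet inflect differently (gewodul, moibramo), so the last vowel is not what conditions the rule; whether the stem ends in a vowel or a consonant is.
"sibehub" ends in a consonant. The stems ending in a consonant (mofavtut → mofavtutul, pefdet → pefdetul, hedoseb → hedosebul) add -ul.
The other pattern: stems ending in a vowel insert -ib- after the first vowel.
So sibehub → sibehubul.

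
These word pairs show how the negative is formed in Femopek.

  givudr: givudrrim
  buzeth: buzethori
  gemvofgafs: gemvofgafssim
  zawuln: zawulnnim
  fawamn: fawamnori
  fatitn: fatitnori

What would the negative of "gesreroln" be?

"gesreroln" has second-to-last letter 'l'. The one such stem in the data (zawuln → zawulnnim) doubles the final consonant and adds -im (as do givudr, gemvofgafs), so the same rule applies.
So gesreroln → gesrerolnnim.

gesrerolnnim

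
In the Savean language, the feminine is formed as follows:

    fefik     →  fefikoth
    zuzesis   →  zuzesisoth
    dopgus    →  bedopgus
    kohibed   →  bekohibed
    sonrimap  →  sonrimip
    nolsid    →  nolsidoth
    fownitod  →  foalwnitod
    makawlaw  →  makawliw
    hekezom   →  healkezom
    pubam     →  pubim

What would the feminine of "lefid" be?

lefidoth

"lefid" has last vowel 'i'. The stems whose last vowel is 'i' (zuzesis → zuzesisoth, fefik → fefikoth, nolsid → nolsidoth) add -oth.
The other patterns: stems whose last vowel is 'o' insert -al- after the first vowel; stems whose last vowel is 'e' or 'u' add the prefix be-; stems whose last vowel is 'a' change the last vowel to 'i'.
So lefid → lefidoth.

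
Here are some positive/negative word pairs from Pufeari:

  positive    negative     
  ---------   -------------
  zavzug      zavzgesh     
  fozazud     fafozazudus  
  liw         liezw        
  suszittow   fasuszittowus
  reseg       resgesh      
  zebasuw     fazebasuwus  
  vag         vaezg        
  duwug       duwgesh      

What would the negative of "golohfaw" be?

fagolohfawus

vag and zavzug both end in -g yet inflect differently (vaezg, zavzgesh), so the final letter is not what conditions the rule; the number of vowels is.
"golohfaw" has 3 vowels. The stems with 3 vowels (fozazud → fafozazudus, suszittow → fasuszittowus, zebasuw → fazebasuwus) add fa- … -us around the stem.
So golohfaw → fagolohfawus.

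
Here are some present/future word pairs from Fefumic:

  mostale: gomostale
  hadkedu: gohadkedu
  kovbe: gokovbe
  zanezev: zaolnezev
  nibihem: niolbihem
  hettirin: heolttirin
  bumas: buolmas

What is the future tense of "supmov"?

mostale and zanezev both have last vowel 'e' yet inflect differently (gomostale, zaolnezev), so the last vowel is not what conditions the rule; whether the stem ends in a vowel or a consonant is.
"supmov" ends in a consonant. The stems ending in a consonant (zanezev → zaolnezev, nibihem → niolbihem, hettirin → heolttirin) insert -ol- after the first vowel.
So supmov → suolpmov.

suolpmov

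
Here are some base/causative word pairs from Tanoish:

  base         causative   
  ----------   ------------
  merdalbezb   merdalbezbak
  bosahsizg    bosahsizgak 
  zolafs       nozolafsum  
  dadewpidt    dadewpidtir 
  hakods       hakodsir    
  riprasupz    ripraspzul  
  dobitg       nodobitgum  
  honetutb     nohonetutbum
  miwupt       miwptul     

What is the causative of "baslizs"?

dadewpidt and miwupt both end in -t yet inflect differently (dadewpidtir, miwptul), so the final letter is not what conditions the rule; the second-to-last letter is.
"baslizs" has second-to-last letter 'z'. The stems whose second-to-last letter is 'z' (merdalbezb → merdalbezbak, bosahsizg → bosahsizgak) add -ak.
The other patterns: stems whose second-to-last letter is 'd' add -ir; stems whose second-to-last letter is 'p' delete the last vowel and add -ul; stems whose second-to-last letter is 'f' or 't' add no- … -um around the stem.
So baslizs → baslizsak.

baslizsak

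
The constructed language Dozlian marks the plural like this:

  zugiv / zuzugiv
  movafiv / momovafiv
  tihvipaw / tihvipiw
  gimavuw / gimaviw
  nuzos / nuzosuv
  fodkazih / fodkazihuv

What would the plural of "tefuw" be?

zugiv and fodkazih both have last vowel 'i' yet inflect differently (zuzugiv, fodkazihuv), so the last vowel is not what conditions the rule; the final letter is.
"tefuw" ends in -w. The stems ending in -w (tihvipaw → tihvipiw, gimavuw → gimaviw) change the last vowel to 'i'.
So tefuw → tefiw.

tefiw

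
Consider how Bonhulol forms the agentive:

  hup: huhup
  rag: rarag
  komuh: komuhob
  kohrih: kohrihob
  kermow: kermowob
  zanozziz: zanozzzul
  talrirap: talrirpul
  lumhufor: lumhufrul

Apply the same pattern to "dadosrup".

dadosrpul

hup and talrirap both end in -p yet inflect differently (huhup, talrirpul), so the final letter is not what conditions the rule; the number of vowels is.
"dadosrup" has 3 vowels. The stems with 3 vowels (zanozziz → zanozzzul, talrirap → talrirpul, lumhufor → lumhufrul) delete the last vowel and add -ul.
So dadosrup → dadosrpul.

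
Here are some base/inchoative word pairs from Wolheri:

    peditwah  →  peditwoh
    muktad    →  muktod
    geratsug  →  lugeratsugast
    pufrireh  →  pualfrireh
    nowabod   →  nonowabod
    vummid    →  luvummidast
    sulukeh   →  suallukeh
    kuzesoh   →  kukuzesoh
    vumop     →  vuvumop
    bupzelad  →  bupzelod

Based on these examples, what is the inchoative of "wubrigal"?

pufrireh and peditwah both end in -h yet inflect differently (pualfrireh, peditwoh), so the final letter is not what conditions the rule; the last vowel is.
"wubrigal" has last vowel 'a'. The stems whose last vowel is 'a' (muktad → muktod, peditwah → peditwoh, bupzelad → bupzelod) change the last vowel to 'o'.
So wubrigal → wubrigol.

wubrigol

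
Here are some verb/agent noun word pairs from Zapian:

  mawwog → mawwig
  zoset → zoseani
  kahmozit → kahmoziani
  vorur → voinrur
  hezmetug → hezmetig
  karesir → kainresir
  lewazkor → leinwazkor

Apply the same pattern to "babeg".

"babeg" ends in -g. The stems ending in -g (mawwog → mawwig, hezmetug → hezmetig) change the last vowel to 'i'.
The other patterns: stems ending in -t drop the final letter and add -ani; stems ending in -r insert -in- after the first vowel.
So babeg → babig.

babig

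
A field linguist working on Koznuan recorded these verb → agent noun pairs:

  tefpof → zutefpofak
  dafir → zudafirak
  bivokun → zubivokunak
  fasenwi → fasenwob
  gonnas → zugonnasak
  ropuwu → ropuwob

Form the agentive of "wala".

dafir and fasenwi both have last vowel 'i' yet inflect differently (zudafirak, fasenwob), so the last vowel is not what conditions the rule; whether the stem ends in a vowel or a consonant is.
"wala" ends in a vowel. The stems ending in a vowel (fasenwi → fasenwob, ropuwu → ropuwob) drop the final letter and add -ob.
The other pattern: stems ending in a consonant add zu- … -ak around the stem.
So wala → walob.

walob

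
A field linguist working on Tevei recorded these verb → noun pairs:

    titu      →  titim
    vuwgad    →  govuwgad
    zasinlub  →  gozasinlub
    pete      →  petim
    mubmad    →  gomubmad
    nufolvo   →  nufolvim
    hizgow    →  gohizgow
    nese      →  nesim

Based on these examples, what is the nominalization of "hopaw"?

hizgow and nufolvo both have last vowel 'o' yet inflect differently (gohizgow, nufolvim), so the last vowel is not what conditions the rule; whether the stem ends in a vowel or a consonant is.
"hopaw" ends in a consonant. The stems ending in a consonant (vuwgad → govuwgad, hizgow → gohizgow, zasinlub → gozasinlub) add the prefix go-.
So hopaw → gohopaw.

gohopaw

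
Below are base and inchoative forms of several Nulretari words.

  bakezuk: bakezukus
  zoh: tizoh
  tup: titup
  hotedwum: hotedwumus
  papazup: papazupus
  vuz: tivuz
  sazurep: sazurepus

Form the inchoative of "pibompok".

tup and sazurep both end in -p yet inflect differently (titup, sazurepus), so the final letter is not what conditions the rule; the number of vowels is.
"pibompok" has 3 vowels. The stems with 3 vowels (sazurep → sazurepus, papazup → papazupus, hotedwum → hotedwumus) add -us.
So pibompok → pibompokus.

pibompokus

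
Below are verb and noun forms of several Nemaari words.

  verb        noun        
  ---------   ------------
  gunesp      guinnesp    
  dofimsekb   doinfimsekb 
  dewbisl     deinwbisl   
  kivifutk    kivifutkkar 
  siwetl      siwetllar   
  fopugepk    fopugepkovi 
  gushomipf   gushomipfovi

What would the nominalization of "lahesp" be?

lainhesp

dewbisl and siwetl both end in -l yet inflect differently (deinwbisl, siwetllar), so the final letter is not what conditions the rule; the second-to-last letter is.
"lahesp" has second-to-last letter 's'. The stems whose second-to-last letter is 's' (gunesp → guinnesp, dewbisl → deinwbisl) insert -in- after the first vowel.
The other patterns: stems whose second-to-last letter is 't' double the final consonant and add -ar; stems whose second-to-last letter is 'p' add -ovi.
So lahesp → lainhesp.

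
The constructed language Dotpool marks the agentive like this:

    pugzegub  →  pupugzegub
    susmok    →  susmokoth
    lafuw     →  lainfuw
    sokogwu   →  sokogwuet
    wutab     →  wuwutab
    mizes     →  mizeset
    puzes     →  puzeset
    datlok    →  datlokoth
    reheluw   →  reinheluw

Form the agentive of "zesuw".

zeinsuw

sokogwu and pugzegub both have last vowel 'u' yet inflect differently (sokogwuet, pupugzegub), so the last vowel is not what conditions the rule; the final letter is.
"zesuw" ends in -w. The stems ending in -w (reheluw → reinheluw, lafuw → lainfuw) insert -in- after the first vowel.
The other patterns: stems ending in -s or -u add -et; stems ending in -b repeat the first consonant+vowel as a prefix; stems ending in -k add -oth.
So zesuw → zeinsuw.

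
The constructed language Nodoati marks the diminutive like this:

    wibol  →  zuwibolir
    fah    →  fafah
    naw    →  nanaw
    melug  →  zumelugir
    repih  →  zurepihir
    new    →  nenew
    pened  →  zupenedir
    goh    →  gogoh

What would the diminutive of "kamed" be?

goh and repih both end in -h yet inflect differently (gogoh, zurepihir), so the final letter is not what conditions the rule; the number of vowels is.
"kamed" has 2 vowels. The stems with 2 vowels (melug → zumelugir, pened → zupenedir, wibol → zuwibolir) add zu- … -ir around the stem.
The other pattern: stems with 1 vowel repeat the first consonant+vowel as a prefix.
So kamed → zukamedir.

zukamedir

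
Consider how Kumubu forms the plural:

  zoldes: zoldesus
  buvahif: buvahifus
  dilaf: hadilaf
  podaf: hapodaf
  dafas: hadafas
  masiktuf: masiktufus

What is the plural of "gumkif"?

dafas and zoldes both end in -s yet inflect differently (hadafas, zoldesus), so the final letter is not what conditions the rule; the last vowel is.
"gumkif" has last vowel 'i'. The one such stem in the data (buvahif → buvahifus) adds -us, so the same rule applies.
The other pattern: stems whose last vowel is 'a' add the prefix ha-.
So gumkif → gumkifus.

gumkifus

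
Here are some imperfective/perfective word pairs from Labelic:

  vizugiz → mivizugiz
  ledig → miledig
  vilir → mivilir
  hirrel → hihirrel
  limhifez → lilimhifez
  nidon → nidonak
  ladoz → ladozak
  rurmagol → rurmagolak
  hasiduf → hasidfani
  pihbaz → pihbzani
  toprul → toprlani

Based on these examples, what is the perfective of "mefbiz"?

vizugiz and limhifez both end in -z yet inflect differently (mivizugiz, lilimhifez), so the final letter is not what conditions the rule; the last vowel is.
"mefbiz" has last vowel 'i'. The stems whose last vowel is 'i' (vizugiz → mivizugiz, ledig → miledig, vilir → mivilir) add the prefix mi-.
The other patterns: stems whose last vowel is 'e' repeat the first consonant+vowel as a prefix; stems whose last vowel is 'o' add -ak; stems whose last vowel is 'a' or 'u' delete the last vowel and add -ani.
So mefbiz → mimefbiz.

mimefbiz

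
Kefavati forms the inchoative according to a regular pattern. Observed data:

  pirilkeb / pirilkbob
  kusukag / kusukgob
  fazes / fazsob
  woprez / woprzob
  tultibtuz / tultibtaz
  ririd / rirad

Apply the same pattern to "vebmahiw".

vebmahaw

"vebmahiw" has last vowel 'i'. The one such stem in the data (ririd → rirad) changes the last vowel to 'a' (as does tultibtuz), so the same rule applies.
The other pattern: stems whose last vowel is 'a' or 'e' delete the last vowel and add -ob.
So vebmahiw → vebmahaw.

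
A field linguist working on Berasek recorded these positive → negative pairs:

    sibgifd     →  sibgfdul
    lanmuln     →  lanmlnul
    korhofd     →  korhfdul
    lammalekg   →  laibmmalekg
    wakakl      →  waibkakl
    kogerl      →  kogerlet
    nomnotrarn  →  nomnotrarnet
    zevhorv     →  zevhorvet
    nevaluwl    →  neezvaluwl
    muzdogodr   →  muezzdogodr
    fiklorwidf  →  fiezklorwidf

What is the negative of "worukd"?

wakakl and kogerl both end in -l yet inflect differently (waibkakl, kogerlet), so the final letter is not what conditions the rule; the second-to-last letter is.
"worukd" has second-to-last letter 'k'. The stems whose second-to-last letter is 'k' (lammalekg → laibmmalekg, wakakl → waibkakl) insert -ib- after the first vowel.
The other patterns: stems whose second-to-last letter is 'f' or 'l' delete the last vowel and add -ul; stems whose second-to-last letter is 'r' add -et; stems whose second-to-last letter is 'd' or 'w' insert -ez- after the first vowel.
So worukd → woibrukd.

woibrukd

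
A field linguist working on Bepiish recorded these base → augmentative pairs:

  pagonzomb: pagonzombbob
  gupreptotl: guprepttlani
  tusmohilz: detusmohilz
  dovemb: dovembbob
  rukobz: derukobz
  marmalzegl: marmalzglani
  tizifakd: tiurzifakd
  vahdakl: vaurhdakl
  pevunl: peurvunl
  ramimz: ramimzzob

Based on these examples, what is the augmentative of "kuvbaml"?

"kuvbaml" has second-to-last letter 'm'. The stems whose second-to-last letter is 'm' (pagonzomb → pagonzombbob, dovemb → dovembbob, ramimz → ramimzzob) double the final consonant and add -ob.
So kuvbaml → kuvbamllob.

kuvbamllob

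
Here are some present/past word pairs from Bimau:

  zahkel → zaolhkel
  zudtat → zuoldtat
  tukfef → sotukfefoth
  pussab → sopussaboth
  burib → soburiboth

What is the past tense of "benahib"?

sobenahiboth

zahkel and tukfef both have last vowel 'e' yet inflect differently (zaolhkel, sotukfefoth), so the last vowel is not what conditions the rule; the final letter is.
"benahib" ends in -b. The stems ending in -b (pussab → sopussaboth, burib → soburiboth) add so- … -oth around the stem.
So benahib → sobenahiboth.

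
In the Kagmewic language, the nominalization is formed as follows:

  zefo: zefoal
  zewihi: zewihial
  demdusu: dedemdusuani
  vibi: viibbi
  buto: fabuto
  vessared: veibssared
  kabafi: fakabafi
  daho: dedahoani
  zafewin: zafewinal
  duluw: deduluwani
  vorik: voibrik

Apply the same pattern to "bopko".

fabopko

zewihi and vibi both end in -i yet inflect differently (zewihial, viibbi), so the final letter is not what conditions the rule; the first letter is.
"bopko" begins with b-. The one such stem in the data (buto → fabuto) adds the prefix fa-, so the same rule applies.
The other patterns: stems beginning with z- add -al; stems beginning with v- insert -ib- after the first vowel; stems beginning with d- add de- … -ani around the stem.
So bopko → fabopko.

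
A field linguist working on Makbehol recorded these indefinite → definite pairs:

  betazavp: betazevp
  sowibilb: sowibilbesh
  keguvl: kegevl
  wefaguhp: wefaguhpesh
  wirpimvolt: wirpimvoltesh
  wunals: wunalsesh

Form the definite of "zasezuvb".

betazavp and wefaguhp both end in -p yet inflect differently (betazevp, wefaguhpesh), so the final letter is not what conditions the rule; the second-to-last letter is.
"zasezuvb" has second-to-last letter 'v'. The stems whose second-to-last letter is 'v' (betazavp → betazevp, keguvl → kegevl) change the last vowel to 'e'.
So zasezuvb → zasezevb.

zasezevb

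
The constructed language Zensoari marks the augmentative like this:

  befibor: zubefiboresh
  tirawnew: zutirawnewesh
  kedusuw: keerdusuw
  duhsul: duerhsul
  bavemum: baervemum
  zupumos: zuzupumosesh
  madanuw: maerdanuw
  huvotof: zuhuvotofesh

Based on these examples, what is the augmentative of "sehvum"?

madanuw and tirawnew both end in -w yet inflect differently (maerdanuw, zutirawnewesh), so the final letter is not what conditions the rule; the last vowel is.
"sehvum" has last vowel 'u'. The stems whose last vowel is 'u' (madanuw → maerdanuw, kedusuw → keerdusuw, bavemum → baervemum) insert -er- after the first vowel.
The other pattern: stems whose last vowel is 'e' or 'o' add zu- … -esh around the stem.
So sehvum → seerhvum.

seerhvum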